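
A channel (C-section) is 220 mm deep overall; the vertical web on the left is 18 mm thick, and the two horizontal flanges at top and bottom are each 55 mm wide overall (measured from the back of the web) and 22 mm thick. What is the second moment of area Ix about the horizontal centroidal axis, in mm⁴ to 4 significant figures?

Break the section into simple shapes (no overlaps), measuring from the bottom-left corner of the bounding box.
Web: 18 × 220, A = 3 960 mm², y = 110 mm, Ī = 15 972 000 mm⁴.
Top flange (beyond web): 37 × 22, A = 814 mm², y = 209 mm, Ī = 32831.3 mm⁴.
Bottom flange (beyond web): 37 × 22, A = 814 mm², y = 11 mm, Ī = 32831.3 mm⁴.
By symmetry the centroid is at mid-height, ȳ = 110 mm.
Transfer each piece to the horizontal centroidal axis using Ī + A·d² with d = y − 110:
  web: d = 0 mm → contributes +15 972 000 mm⁴
  top flange (beyond web): d = 99 mm → contributes +8 010 845 mm⁴
  bottom flange (beyond web): d = -99 mm → contributes +8 010 845 mm⁴
Total I = 31 993 691 mm⁴.

Ix ≈ 3.199 × 10⁷ mm⁴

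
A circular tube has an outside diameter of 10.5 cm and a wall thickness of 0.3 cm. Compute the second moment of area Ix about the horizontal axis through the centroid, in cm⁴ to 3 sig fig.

Ix ≈ 125 cm⁴

Split into non-overlapping primitives; take the origin at the lower-left of the bounding box.
Outer circle: ⌀10.5, A = 86.59 cm², y = 5.25 cm, Ī = 596.66 cm⁴.
Bore (subtracted): ⌀9.9, A = 76.977 cm², y = 5.25 cm, Ī = 471.53 cm⁴.
By symmetry the centroid is at mid-height, ȳ = 5.25 cm.
All pieces are centred on the horizontal axis through the centroid, so I = ΣĪ (holes subtracted) = 125.13 cm⁴.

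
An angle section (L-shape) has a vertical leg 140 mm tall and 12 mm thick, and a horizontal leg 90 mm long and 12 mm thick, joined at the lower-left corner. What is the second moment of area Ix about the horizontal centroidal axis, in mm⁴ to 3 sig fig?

Ix ≈ 5.22 × 10⁶ mm⁴

Split into non-overlapping primitives; take the origin at the lower-left of the bounding box.
Vertical leg: 12 × 140, A = 1 680 mm², y = 70 mm, Ī = 2 744 000 mm⁴.
Horizontal leg (remainder): 78 × 12, A = 936 mm², y = 6 mm, Ī = 11 232 mm⁴.
Centroid: ȳ = ΣA·y / ΣA = 47.101 mm.
Transfer each piece to the horizontal centroidal axis using Ī + A·d² with d = y − 47.101:
  vertical leg: d = 22.899 mm → contributes +3 624 938 mm⁴
  horizontal leg (remainder): d = -41.101 mm → contributes +1 592 403 mm⁴
Total I = 5 217 341 mm⁴.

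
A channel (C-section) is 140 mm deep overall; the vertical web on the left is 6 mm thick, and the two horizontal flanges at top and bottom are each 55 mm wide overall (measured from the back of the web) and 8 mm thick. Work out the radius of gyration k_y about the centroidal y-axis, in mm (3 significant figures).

Break the section into simple shapes (no overlaps), measuring from the bottom-left corner of the bounding box.
Web: 6 × 140, A = 840 mm², x = 3 mm, Ī = 2 520 mm⁴.
Top flange (beyond web): 49 × 8, A = 392 mm², x = 30.5 mm, Ī = 78 433 mm⁴.
Bottom flange (beyond web): 49 × 8, A = 392 mm², x = 30.5 mm, Ī = 78 433 mm⁴.
Centroid: x̄ = ΣA·x / ΣA = 16.276 mm.
Transfer each piece to the centroidal y-axis using Ī + A·d² with d = x − 16.276:
  web: d = -13.276 mm → contributes +150 569 mm⁴
  top flange (beyond web): d = 14.224 mm → contributes +157 744 mm⁴
  bottom flange (beyond web): d = 14.224 mm → contributes +157 744 mm⁴
Total I = 466 058 mm⁴.
Radius of gyration: k = √(I/A) = √(466 058 / 1 624) = 16.941 mm.

k_y ≈ 16.9 mm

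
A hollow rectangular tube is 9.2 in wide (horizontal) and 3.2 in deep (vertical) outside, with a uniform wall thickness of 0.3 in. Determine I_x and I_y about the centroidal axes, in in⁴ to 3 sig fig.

Split into non-overlapping primitives; take the origin at the lower-left of the bounding box.
Outer rectangle: 9.2 × 3.2, A = 29.44 in², y = 1.6 in, Ī = 25.122 in⁴.
Inner void (subtracted): 8.6 × 2.6, A = 22.36 in², y = 1.6 in, Ī = 12.596 in⁴.
By symmetry the centroid is at mid-height, ȳ = 1.6 in.
All pieces are centred on the centroidal x-axis, so I = ΣĪ (holes subtracted) = 12.526 in⁴.
Repeating about the centroidal y-axis gives I_y = 69.838 in⁴.

I_x ≈ 12.5 in⁴, I_y ≈ 69.8 in⁴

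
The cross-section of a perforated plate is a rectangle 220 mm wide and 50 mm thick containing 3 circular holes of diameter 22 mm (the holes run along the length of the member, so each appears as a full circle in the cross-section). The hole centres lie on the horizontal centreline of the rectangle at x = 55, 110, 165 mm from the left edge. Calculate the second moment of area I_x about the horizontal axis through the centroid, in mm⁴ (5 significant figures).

I_x ≈ 2.2572 × 10⁶ mm⁴

Break the section into simple shapes (no overlaps), measuring from the bottom-left corner of the bounding box.
Plate: 220 × 50, A = 11 000 mm², y = 25 mm, Ī = 2 291 667 mm⁴.
Hole 1 (subtracted): ⌀22, A = 380.1327 mm², y = 25 mm, Ī = 11499.01 mm⁴.
Hole 2 (subtracted): ⌀22, A = 380.1327 mm², y = 25 mm, Ī = 11499.01 mm⁴.
Hole 3 (subtracted): ⌀22, A = 380.1327 mm², y = 25 mm, Ī = 11499.01 mm⁴.
By symmetry the centroid is at mid-height, ȳ = 25 mm.
All pieces are centred on the horizontal axis through the centroid, so I = ΣĪ (holes subtracted) = 2 257 170 mm⁴.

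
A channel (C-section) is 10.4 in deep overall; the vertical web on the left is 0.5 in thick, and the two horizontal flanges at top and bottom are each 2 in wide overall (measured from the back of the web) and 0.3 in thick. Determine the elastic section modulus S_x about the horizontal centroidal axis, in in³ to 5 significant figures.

S_x ≈ 13.429 in³

Break the section into simple shapes (no overlaps), measuring from the bottom-left corner of the bounding box.
Web: 0.5 × 10.4, A = 5.2 in², y = 5.2 in, Ī = 46.86933 in⁴.
Top flange (beyond web): 1.5 × 0.3, A = 0.45 in², y = 10.25 in, Ī = 0.003375 in⁴.
Bottom flange (beyond web): 1.5 × 0.3, A = 0.45 in², y = 0.15 in, Ī = 0.003375 in⁴.
By symmetry the centroid is at mid-height, ȳ = 5.2 in.
Transfer each piece to the horizontal centroidal axis using Ī + A·d² with d = y − 5.2:
  web: d = 0 in → contributes +46.86933 in⁴
  top flange (beyond web): d = 5.05 in → contributes +11.4795 in⁴
  bottom flange (beyond web): d = -5.05 in → contributes +11.4795 in⁴
Total I = 69.82833 in⁴.
Extreme fibre distance c = 5.2 in; S = I/c = 13.42853 in³.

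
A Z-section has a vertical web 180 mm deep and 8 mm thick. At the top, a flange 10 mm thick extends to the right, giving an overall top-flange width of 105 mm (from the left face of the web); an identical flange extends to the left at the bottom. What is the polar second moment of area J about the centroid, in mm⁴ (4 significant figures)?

J ≈ 2.480 × 10⁷ mm⁴

Split into non-overlapping primitives; take the origin at the lower-left of the bounding box.
Web: 8 × 180, A = 1 440 mm², y = 90 mm, Ī = 3 888 000 mm⁴.
Top flange (beyond web): 97 × 10, A = 970 mm², y = 175 mm, Ī = 8083.33 mm⁴.
Bottom flange (beyond web): 97 × 10, A = 970 mm², y = 5 mm, Ī = 8083.33 mm⁴.
Centroid: ȳ = ΣA·y / ΣA = 90 mm.
Transfer each piece to the centroidal x-axis using Ī + A·d² with d = y − 90:
  web: d = 0 mm → contributes +3 888 000 mm⁴
  top flange (beyond web): d = 85 mm → contributes +7 016 333 mm⁴
  bottom flange (beyond web): d = -85 mm → contributes +7 016 333 mm⁴
Total I = 17 920 667 mm⁴.
For the y-axis: x̄ = 101 mm.
Repeating about the centroidal y-axis gives I_y = 6 875 927 mm⁴.
Polar second moment: J = I_x + I_y = 24 796 593 mm⁴.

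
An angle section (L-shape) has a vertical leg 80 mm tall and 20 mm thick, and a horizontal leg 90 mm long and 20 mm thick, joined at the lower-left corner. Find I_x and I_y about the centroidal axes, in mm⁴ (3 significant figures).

I_x ≈ 1.57 × 10⁶ mm⁴, I_y ≈ 2.14 × 10⁶ mm⁴

Decompose the section into non-overlapping parts with the origin at the bottom-left of its bounding rectangle.
Vertical leg: 20 × 80, A = 1 600 mm², y = 40 mm, Ī = 853 333 mm⁴.
Horizontal leg (remainder): 70 × 20, A = 1 400 mm², y = 10 mm, Ī = 46 667 mm⁴.
Centroid: ȳ = ΣA·y / ΣA = 26 mm.
Transfer each piece to the centroidal x-axis using Ī + A·d² with d = y − 26:
  vertical leg: d = 14 mm → contributes +1 166 933 mm⁴
  horizontal leg (remainder): d = -16 mm → contributes +405 067 mm⁴
Total I = 1 572 000 mm⁴.
For the y-axis: x̄ = 31 mm.
Repeating about the centroidal y-axis gives I_y = 2 137 000 mm⁴.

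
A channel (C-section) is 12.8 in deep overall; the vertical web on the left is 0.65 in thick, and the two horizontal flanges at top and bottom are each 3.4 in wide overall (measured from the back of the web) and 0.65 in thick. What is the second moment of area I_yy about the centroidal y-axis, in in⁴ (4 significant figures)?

Break the section into simple shapes (no overlaps), measuring from the bottom-left corner of the bounding box.
Web: 0.65 × 12.8, A = 8.32 in², x = 0.325 in, Ī = 0.292933 in⁴.
Top flange (beyond web): 2.75 × 0.65, A = 1.7875 in², x = 2.025 in, Ī = 1.1265 in⁴.
Bottom flange (beyond web): 2.75 × 0.65, A = 1.7875 in², x = 2.025 in, Ī = 1.1265 in⁴.
Centroid: x̄ = ΣA·x / ΣA = 0.835929 in.
Transfer each piece to the centroidal y-axis using Ī + A·d² with d = x − 0.835929:
  web: d = -0.510929 in → contributes +2.46486 in⁴
  top flange (beyond web): d = 1.18907 in → contributes +3.65383 in⁴
  bottom flange (beyond web): d = 1.18907 in → contributes +3.65383 in⁴
Total I = 9.77251 in⁴.

I_yy ≈ 9.773 in⁴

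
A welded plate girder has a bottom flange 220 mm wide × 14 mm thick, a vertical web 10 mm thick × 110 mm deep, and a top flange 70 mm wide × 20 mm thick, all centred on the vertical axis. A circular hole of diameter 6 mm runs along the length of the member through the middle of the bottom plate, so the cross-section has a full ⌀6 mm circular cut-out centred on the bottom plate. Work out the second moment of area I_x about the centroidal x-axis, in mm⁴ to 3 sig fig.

I_x ≈ 1.71 × 10⁷ mm⁴

Treat the section as a set of non-overlapping primitives; coordinates are from the bounding-box lower-left.
Bottom plate: 220 × 14, A = 3 080 mm², y = 7 mm, Ī = 50 307 mm⁴.
Web plate: 10 × 110, A = 1 100 mm², y = 69 mm, Ī = 1 109 167 mm⁴.
Top plate: 70 × 20, A = 1 400 mm², y = 134 mm, Ī = 46 667 mm⁴.
Hole (subtracted): ⌀6, A = 28.274 mm², y = 7 mm, Ī = 63.617 mm⁴.
Centroid: ȳ = ΣA·y / ΣA = 51.311 mm.
Transfer each piece to the centroidal x-axis using Ī + A·d² with d = y − 51.311:
  bottom plate: d = -44.311 mm → contributes +6 097 654 mm⁴
  web plate: d = 17.689 mm → contributes +1 453 375 mm⁴
  top plate: d = 82.689 mm → contributes +9 619 231 mm⁴
  hole: d = -44.311 mm → contributes −55 578 mm⁴
Total I = 17 114 682 mm⁴.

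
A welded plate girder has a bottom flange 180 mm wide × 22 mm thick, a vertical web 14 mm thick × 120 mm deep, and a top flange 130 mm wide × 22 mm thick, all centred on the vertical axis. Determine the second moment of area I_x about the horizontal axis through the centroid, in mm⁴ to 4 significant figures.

I_x ≈ 3.595 × 10⁷ mm⁴

Split into non-overlapping primitives; take the origin at the lower-left of the bounding box.
Bottom plate: 180 × 22, A = 3 960 mm², y = 11 mm, Ī = 159 720 mm⁴.
Web plate: 14 × 120, A = 1 680 mm², y = 82 mm, Ī = 2 016 000 mm⁴.
Top plate: 130 × 22, A = 2 860 mm², y = 153 mm, Ī = 115 353 mm⁴.
Centroid: ȳ = ΣA·y / ΣA = 72.8118 mm.
Transfer each piece to the horizontal axis through the centroid using Ī + A·d² with d = y − 72.8118:
  bottom plate: d = -61.8118 mm → contributes +15 289 669 mm⁴
  web plate: d = 9.18824 mm → contributes +2 157 832 mm⁴
  top plate: d = 80.1882 mm → contributes +18 505 591 mm⁴
Total I = 35 953 092 mm⁴.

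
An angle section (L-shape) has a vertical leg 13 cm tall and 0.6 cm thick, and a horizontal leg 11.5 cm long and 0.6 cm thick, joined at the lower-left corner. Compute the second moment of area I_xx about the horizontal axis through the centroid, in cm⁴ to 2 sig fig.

I_xx ≈ 250 cm⁴

Decompose the section into non-overlapping parts with the origin at the bottom-left of its bounding rectangle.
Vertical leg: 0.6 × 13, A = 7.8 cm², y = 6.5 cm, Ī = 109.9 cm⁴.
Horizontal leg (remainder): 10.9 × 0.6, A = 6.54 cm², y = 0.3 cm, Ī = 0.1962 cm⁴.
Centroid: ȳ = ΣA·y / ΣA = 3.672 cm.
Transfer each piece to the horizontal axis through the centroid using Ī + A·d² with d = y − 3.672:
  vertical leg: d = 2.828 cm → contributes +172.2 cm⁴
  horizontal leg (remainder): d = -3.372 cm → contributes +74.58 cm⁴
Total I = 246.8 cm⁴.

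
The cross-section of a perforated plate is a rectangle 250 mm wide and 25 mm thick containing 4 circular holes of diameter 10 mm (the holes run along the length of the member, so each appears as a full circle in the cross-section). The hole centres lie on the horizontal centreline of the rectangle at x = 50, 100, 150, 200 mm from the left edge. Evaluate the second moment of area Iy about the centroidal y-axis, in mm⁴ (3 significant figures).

Iy ≈ 3.16 × 10⁷ mm⁴

Split into non-overlapping primitives; take the origin at the lower-left of the bounding box.
Plate: 250 × 25, A = 6 250 mm², x = 125 mm, Ī = 32 552 083 mm⁴.
Hole 1 (subtracted): ⌀10, A = 78.54 mm², x = 50 mm, Ī = 490.87 mm⁴.
Hole 2 (subtracted): ⌀10, A = 78.54 mm², x = 100 mm, Ī = 490.87 mm⁴.
Hole 3 (subtracted): ⌀10, A = 78.54 mm², x = 150 mm, Ī = 490.87 mm⁴.
Hole 4 (subtracted): ⌀10, A = 78.54 mm², x = 200 mm, Ī = 490.87 mm⁴.
By symmetry the centroid is at mid-width, x̄ = 125 mm.
Transfer each piece to the centroidal y-axis using Ī + A·d² with d = x − 125:
  plate: d = 0 mm → contributes +32 552 083 mm⁴
  hole 1: d = -75 mm → contributes −442 277 mm⁴
  hole 2: d = -25 mm → contributes −49 578 mm⁴
  hole 3: d = 25 mm → contributes −49 578 mm⁴
  hole 4: d = 75 mm → contributes −442 277 mm⁴
Total I = 31 568 372 mm⁴.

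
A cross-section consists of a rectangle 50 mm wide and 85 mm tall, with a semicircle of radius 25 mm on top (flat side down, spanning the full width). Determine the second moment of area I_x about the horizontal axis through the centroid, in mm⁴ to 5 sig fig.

Break the section into simple shapes (no overlaps), measuring from the bottom-left corner of the bounding box.
Rectangular body: 50 × 85, A = 4 250 mm², y = 42.5 mm, Ī = 2 558 854 mm⁴.
Semicircular cap: semicircle r = 25, A = 981.7477 mm², y = 95.61033 mm, Ī = 42873.81 mm⁴.
Centroid: ȳ = ΣA·y / ΣA = 52.46626 mm.
Transfer each piece to the horizontal axis through the centroid using Ī + A·d² with d = y − 52.46626:
  rectangular body: d = -9.966257 mm → contributes +2 980 991 mm⁴
  semicircular cap: d = 43.14407 mm → contributes +1 870 310 mm⁴
Total I = 4 851 301 mm⁴.

I_x ≈ 4.8513 × 10⁶ mm⁴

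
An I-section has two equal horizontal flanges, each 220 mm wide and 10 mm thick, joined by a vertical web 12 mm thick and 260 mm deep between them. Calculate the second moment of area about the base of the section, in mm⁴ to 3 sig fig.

I_base ≈ 2.45 × 10⁸ mm⁴

Break the section into simple shapes (no overlaps), measuring from the bottom-left corner of the bounding box.
Bottom flange: 220 × 10, A = 2 200 mm², y = 5 mm, Ī = 18 333 mm⁴.
Web: 12 × 260, A = 3 120 mm², y = 140 mm, Ī = 17 576 000 mm⁴.
Top flange: 220 × 10, A = 2 200 mm², y = 275 mm, Ī = 18 333 mm⁴.
Transfer each piece to a horizontal axis along the bottom face using Ī + A·d² with d = y − 0:
  bottom flange: d = 5 mm → contributes +73 333 mm⁴
  web: d = 140 mm → contributes +78 728 000 mm⁴
  top flange: d = 275 mm → contributes +166 393 333 mm⁴
Total I = 245 194 667 mm⁴.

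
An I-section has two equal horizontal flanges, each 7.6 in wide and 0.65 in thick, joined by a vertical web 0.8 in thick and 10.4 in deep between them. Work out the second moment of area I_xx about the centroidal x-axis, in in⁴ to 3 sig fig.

Decompose the section into non-overlapping parts with the origin at the bottom-left of its bounding rectangle.
Bottom flange: 7.6 × 0.65, A = 4.94 in², y = 0.325 in, Ī = 0.17393 in⁴.
Web: 0.8 × 10.4, A = 8.32 in², y = 5.85 in, Ī = 74.991 in⁴.
Top flange: 7.6 × 0.65, A = 4.94 in², y = 11.375 in, Ī = 0.17393 in⁴.
By symmetry the centroid is at mid-height, ȳ = 5.85 in.
Transfer each piece to the centroidal x-axis using Ī + A·d² with d = y − 5.85:
  bottom flange: d = -5.525 in → contributes +150.97 in⁴
  web: d = 0 in → contributes +74.991 in⁴
  top flange: d = 5.525 in → contributes +150.97 in⁴
Total I = 376.93 in⁴.

I_xx ≈ 377 in⁴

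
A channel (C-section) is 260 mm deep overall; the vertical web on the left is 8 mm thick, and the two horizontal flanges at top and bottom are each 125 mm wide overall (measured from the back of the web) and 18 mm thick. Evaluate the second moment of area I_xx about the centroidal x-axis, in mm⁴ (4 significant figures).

I_xx ≈ 7.350 × 10⁷ mm⁴

Decompose the section into non-overlapping parts with the origin at the bottom-left of its bounding rectangle.
Web: 8 × 260, A = 2 080 mm², y = 130 mm, Ī = 11 717 333 mm⁴.
Top flange (beyond web): 117 × 18, A = 2 106 mm², y = 251 mm, Ī = 56 862 mm⁴.
Bottom flange (beyond web): 117 × 18, A = 2 106 mm², y = 9 mm, Ī = 56 862 mm⁴.
By symmetry the centroid is at mid-height, ȳ = 130 mm.
Transfer each piece to the centroidal x-axis using Ī + A·d² with d = y − 130:
  web: d = 0 mm → contributes +11 717 333 mm⁴
  top flange (beyond web): d = 121 mm → contributes +30 890 808 mm⁴
  bottom flange (beyond web): d = -121 mm → contributes +30 890 808 mm⁴
Total I = 73 498 949 mm⁴.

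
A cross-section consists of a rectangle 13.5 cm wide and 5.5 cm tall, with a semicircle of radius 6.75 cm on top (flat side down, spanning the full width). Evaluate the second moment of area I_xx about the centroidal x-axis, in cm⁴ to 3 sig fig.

Break the section into simple shapes (no overlaps), measuring from the bottom-left corner of the bounding box.
Rectangular body: 13.5 × 5.5, A = 74.25 cm², y = 2.75 cm, Ī = 187.17 cm⁴.
Semicircular cap: semicircle r = 6.75, A = 71.569 cm², y = 8.3648 cm, Ī = 227.85 cm⁴.
Centroid: ȳ = ΣA·y / ΣA = 5.5058 cm.
Transfer each piece to the centroidal x-axis using Ī + A·d² with d = y − 5.5058:
  rectangular body: d = -2.7558 cm → contributes +751.05 cm⁴
  semicircular cap: d = 2.859 cm → contributes +812.85 cm⁴
Total I = 1563.9 cm⁴.

I_xx ≈ 1560 cm⁴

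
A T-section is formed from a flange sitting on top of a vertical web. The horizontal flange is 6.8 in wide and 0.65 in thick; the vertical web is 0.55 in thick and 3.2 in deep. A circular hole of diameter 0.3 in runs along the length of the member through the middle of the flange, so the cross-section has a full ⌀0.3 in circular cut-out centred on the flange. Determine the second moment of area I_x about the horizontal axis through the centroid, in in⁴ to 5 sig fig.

Treat the section as a set of non-overlapping primitives; coordinates are from the bounding-box lower-left.
Flange: 6.8 × 0.65, A = 4.42 in², y = 3.525 in, Ī = 0.1556208 in⁴.
Web: 0.55 × 3.2, A = 1.76 in², y = 1.6 in, Ī = 1.501867 in⁴.
Hole (subtracted): ⌀0.3, A = 0.07068583 in², y = 3.525 in, Ī = 0.0003976078 in⁴.
Centroid: ȳ = ΣA·y / ΣA = 2.970437 in.
Transfer each piece to the horizontal axis through the centroid using Ī + A·d² with d = y − 2.970437:
  flange: d = 0.5545631 in → contributes +1.514948 in⁴
  web: d = -1.370437 in → contributes +4.807318 in⁴
  hole: d = 0.5545631 in → contributes −0.02213634 in⁴
Total I = 6.30013 in⁴.

I_x ≈ 6.3001 in⁴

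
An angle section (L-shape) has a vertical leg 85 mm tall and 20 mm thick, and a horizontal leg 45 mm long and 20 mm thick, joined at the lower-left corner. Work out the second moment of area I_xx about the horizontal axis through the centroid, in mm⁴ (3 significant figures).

I_xx ≈ 1.45 × 10⁶ mm⁴

Break the section into simple shapes (no overlaps), measuring from the bottom-left corner of the bounding box.
Vertical leg: 20 × 85, A = 1 700 mm², y = 42.5 mm, Ī = 1 023 542 mm⁴.
Horizontal leg (remainder): 25 × 20, A = 500 mm², y = 10 mm, Ī = 16 667 mm⁴.
Centroid: ȳ = ΣA·y / ΣA = 35.114 mm.
Transfer each piece to the horizontal axis through the centroid using Ī + A·d² with d = y − 35.114:
  vertical leg: d = 7.3864 mm → contributes +1 116 291 mm⁴
  horizontal leg (remainder): d = -25.114 mm → contributes +332 014 mm⁴
Total I = 1 448 305 mm⁴.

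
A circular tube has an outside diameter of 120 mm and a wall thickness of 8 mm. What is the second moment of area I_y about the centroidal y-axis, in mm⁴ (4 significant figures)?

I_y ≈ 4.436 × 10⁶ mm⁴

Decompose the section into non-overlapping parts with the origin at the bottom-left of its bounding rectangle.
Outer circle: ⌀120, A = 11309.7 mm², x = 60 mm, Ī = 10 178 760 mm⁴.
Bore (subtracted): ⌀104, A = 8494.87 mm², x = 60 mm, Ī = 5 742 530 mm⁴.
By symmetry the centroid is at mid-width, x̄ = 60 mm.
All pieces are centred on the centroidal y-axis, so I = ΣĪ (holes subtracted) = 4 436 230 mm⁴.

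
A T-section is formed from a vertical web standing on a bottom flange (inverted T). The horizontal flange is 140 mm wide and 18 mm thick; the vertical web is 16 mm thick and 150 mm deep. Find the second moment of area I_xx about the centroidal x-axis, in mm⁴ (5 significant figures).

Treat the section as a set of non-overlapping primitives; coordinates are from the bounding-box lower-left.
Flange: 140 × 18, A = 2 520 mm², y = 9 mm, Ī = 68 040 mm⁴.
Web: 16 × 150, A = 2 400 mm², y = 93 mm, Ī = 4 500 000 mm⁴.
Centroid: ȳ = ΣA·y / ΣA = 49.97561 mm.
Transfer each piece to the centroidal x-axis using Ī + A·d² with d = y − 49.97561:
  flange: d = -40.97561 mm → contributes +4 299 121 mm⁴
  web: d = 43.02439 mm → contributes +8 942 636 mm⁴
Total I = 13 241 757 mm⁴.

I_xx ≈ 1.3242 × 10⁷ mm⁴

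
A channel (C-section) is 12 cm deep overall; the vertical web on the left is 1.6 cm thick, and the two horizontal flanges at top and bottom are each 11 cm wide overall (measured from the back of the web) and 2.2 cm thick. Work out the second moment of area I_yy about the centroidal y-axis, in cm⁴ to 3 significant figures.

I_yy ≈ 705 cm⁴

Break the section into simple shapes (no overlaps), measuring from the bottom-left corner of the bounding box.
Web: 1.6 × 12, A = 19.2 cm², x = 0.8 cm, Ī = 4.096 cm⁴.
Top flange (beyond web): 9.4 × 2.2, A = 20.68 cm², x = 6.3 cm, Ī = 152.27 cm⁴.
Bottom flange (beyond web): 9.4 × 2.2, A = 20.68 cm², x = 6.3 cm, Ī = 152.27 cm⁴.
Centroid: x̄ = ΣA·x / ΣA = 4.5563 cm.
Transfer each piece to the centroidal y-axis using Ī + A·d² with d = x − 4.5563:
  web: d = -3.7563 cm → contributes +275 cm⁴
  top flange (beyond web): d = 1.7437 cm → contributes +215.15 cm⁴
  bottom flange (beyond web): d = 1.7437 cm → contributes +215.15 cm⁴
Total I = 705.31 cm⁴.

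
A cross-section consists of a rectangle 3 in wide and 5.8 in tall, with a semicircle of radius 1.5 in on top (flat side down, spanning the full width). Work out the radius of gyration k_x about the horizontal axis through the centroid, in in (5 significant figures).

k_x ≈ 2.0277 in

Decompose the section into non-overlapping parts with the origin at the bottom-left of its bounding rectangle.
Rectangular body: 3 × 5.8, A = 17.4 in², y = 2.9 in, Ī = 48.778 in⁴.
Semicircular cap: semicircle r = 1.5, A = 3.534292 in², y = 6.43662 in, Ī = 0.5556446 in⁴.
Centroid: ȳ = ΣA·y / ΣA = 3.49708 in.
Transfer each piece to the horizontal axis through the centroid using Ī + A·d² with d = y − 3.49708:
  rectangular body: d = -0.59708 in → contributes +54.98118 in⁴
  semicircular cap: d = 2.93954 in → contributes +31.09509 in⁴
Total I = 86.07626 in⁴.
Radius of gyration: k = √(I/A) = √(86.07626 / 20.93429) = 2.027741 in.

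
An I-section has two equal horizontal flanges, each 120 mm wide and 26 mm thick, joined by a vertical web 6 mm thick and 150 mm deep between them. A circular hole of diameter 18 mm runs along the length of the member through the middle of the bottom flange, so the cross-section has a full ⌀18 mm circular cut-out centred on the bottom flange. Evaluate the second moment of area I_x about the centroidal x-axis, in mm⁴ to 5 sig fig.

I_x ≈ 4.8313 × 10⁷ mm⁴

Decompose the section into non-overlapping parts with the origin at the bottom-left of its bounding rectangle.
Bottom flange: 120 × 26, A = 3 120 mm², y = 13 mm, Ī = 175 760 mm⁴.
Web: 6 × 150, A = 900 mm², y = 101 mm, Ī = 1 687 500 mm⁴.
Top flange: 120 × 26, A = 3 120 mm², y = 189 mm, Ī = 175 760 mm⁴.
Hole (subtracted): ⌀18, A = 254.469 mm², y = 13 mm, Ī = 5152.997 mm⁴.
Centroid: ȳ = ΣA·y / ΣA = 104.2522 mm.
Transfer each piece to the centroidal x-axis using Ī + A·d² with d = y − 104.2522:
  bottom flange: d = -91.25222 mm → contributes +26 155 900 mm⁴
  web: d = -3.252222 mm → contributes +1 697 019 mm⁴
  top flange: d = 84.74778 mm → contributes +22 584 180 mm⁴
  hole: d = -91.25222 mm → contributes −2 124 108 mm⁴
Total I = 48 312 991 mm⁴.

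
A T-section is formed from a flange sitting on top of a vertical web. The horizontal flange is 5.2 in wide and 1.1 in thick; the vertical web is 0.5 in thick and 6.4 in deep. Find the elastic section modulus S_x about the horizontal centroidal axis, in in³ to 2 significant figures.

S_x ≈ 7.2 in³

Decompose the section into non-overlapping parts with the origin at the bottom-left of its bounding rectangle.
Flange: 5.2 × 1.1, A = 5.72 in², y = 6.95 in, Ī = 0.5768 in⁴.
Web: 0.5 × 6.4, A = 3.2 in², y = 3.2 in, Ī = 10.92 in⁴.
Centroid: ȳ = ΣA·y / ΣA = 5.605 in.
Transfer each piece to the horizontal centroidal axis using Ī + A·d² with d = y − 5.605:
  flange: d = 1.345 in → contributes +10.93 in⁴
  web: d = -2.405 in → contributes +29.43 in⁴
Total I = 40.36 in⁴.
Extreme fibre distance c = 5.605 in; S = I/c = 7.2 in³.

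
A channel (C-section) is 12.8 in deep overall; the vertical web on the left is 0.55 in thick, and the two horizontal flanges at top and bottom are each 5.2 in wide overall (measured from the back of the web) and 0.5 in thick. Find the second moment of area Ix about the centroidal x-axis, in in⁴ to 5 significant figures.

Break the section into simple shapes (no overlaps), measuring from the bottom-left corner of the bounding box.
Web: 0.55 × 12.8, A = 7.04 in², y = 6.4 in, Ī = 96.11947 in⁴.
Top flange (beyond web): 4.65 × 0.5, A = 2.325 in², y = 12.55 in, Ī = 0.0484375 in⁴.
Bottom flange (beyond web): 4.65 × 0.5, A = 2.325 in², y = 0.25 in, Ī = 0.0484375 in⁴.
By symmetry the centroid is at mid-height, ȳ = 6.4 in.
Transfer each piece to the centroidal x-axis using Ī + A·d² with d = y − 6.4:
  web: d = 0 in → contributes +96.11947 in⁴
  top flange (beyond web): d = 6.15 in → contributes +87.98575 in⁴
  bottom flange (beyond web): d = -6.15 in → contributes +87.98575 in⁴
Total I = 272.091 in⁴.

Ix ≈ 272.09 in⁴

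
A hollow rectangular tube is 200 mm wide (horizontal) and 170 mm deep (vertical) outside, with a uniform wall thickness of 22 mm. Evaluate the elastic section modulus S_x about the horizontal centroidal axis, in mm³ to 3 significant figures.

S_x ≈ 6.57 × 10⁵ mm³

Break the section into simple shapes (no overlaps), measuring from the bottom-left corner of the bounding box.
Outer rectangle: 200 × 170, A = 34 000 mm², y = 85 mm, Ī = 81 883 333 mm⁴.
Inner void (subtracted): 156 × 126, A = 19 656 mm², y = 85 mm, Ī = 26 004 888 mm⁴.
By symmetry the centroid is at mid-height, ȳ = 85 mm.
All pieces are centred on the horizontal centroidal axis, so I = ΣĪ (holes subtracted) = 55 878 445 mm⁴.
Extreme fibre distance c = 85 mm; S = I/c = 657 393 mm³.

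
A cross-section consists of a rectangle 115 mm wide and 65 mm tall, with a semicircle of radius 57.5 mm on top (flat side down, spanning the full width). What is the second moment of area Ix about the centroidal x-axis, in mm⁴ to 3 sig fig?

Break the section into simple shapes (no overlaps), measuring from the bottom-left corner of the bounding box.
Rectangular body: 115 × 65, A = 7 475 mm², y = 32.5 mm, Ī = 2 631 823 mm⁴.
Semicircular cap: semicircle r = 57.5, A = 5193.4 mm², y = 89.404 mm, Ī = 1 199 785 mm⁴.
Centroid: ȳ = ΣA·y / ΣA = 55.828 mm.
Transfer each piece to the centroidal x-axis using Ī + A·d² with d = y − 55.828:
  rectangular body: d = -23.328 mm → contributes +6 699 604 mm⁴
  semicircular cap: d = 33.576 mm → contributes +7 054 601 mm⁴
Total I = 13 754 205 mm⁴.

Ix ≈ 1.38 × 10⁷ mm⁴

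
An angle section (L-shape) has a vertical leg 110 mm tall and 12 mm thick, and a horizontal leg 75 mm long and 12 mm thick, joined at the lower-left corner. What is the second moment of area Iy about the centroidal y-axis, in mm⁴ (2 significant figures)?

Split into non-overlapping primitives; take the origin at the lower-left of the bounding box.
Vertical leg: 12 × 110, A = 1 320 mm², x = 6 mm, Ī = 15 840 mm⁴.
Horizontal leg (remainder): 63 × 12, A = 756 mm², x = 43.5 mm, Ī = 250 047 mm⁴.
Centroid: x̄ = ΣA·x / ΣA = 19.66 mm.
Transfer each piece to the centroidal y-axis using Ī + A·d² with d = x − 19.66:
  vertical leg: d = -13.66 mm → contributes +262 004 mm⁴
  horizontal leg (remainder): d = 23.84 mm → contributes +679 858 mm⁴
Total I = 941 862 mm⁴.

Iy ≈ 9.4 × 10⁵ mm⁴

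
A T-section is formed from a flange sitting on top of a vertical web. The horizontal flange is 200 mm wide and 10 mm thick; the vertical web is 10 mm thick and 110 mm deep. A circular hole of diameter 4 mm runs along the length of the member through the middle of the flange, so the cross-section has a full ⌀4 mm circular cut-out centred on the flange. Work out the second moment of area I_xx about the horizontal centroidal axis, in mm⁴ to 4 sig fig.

I_xx ≈ 3.675 × 10⁶ mm⁴

Decompose the section into non-overlapping parts with the origin at the bottom-left of its bounding rectangle.
Flange: 200 × 10, A = 2 000 mm², y = 115 mm, Ī = 16666.7 mm⁴.
Web: 10 × 110, A = 1 100 mm², y = 55 mm, Ī = 1 109 167 mm⁴.
Hole (subtracted): ⌀4, A = 12.5664 mm², y = 115 mm, Ī = 12.5664 mm⁴.
Centroid: ȳ = ΣA·y / ΣA = 93.623 mm.
Transfer each piece to the horizontal centroidal axis using Ī + A·d² with d = y − 93.623:
  flange: d = 21.377 mm → contributes +930 617 mm⁴
  web: d = -38.623 mm → contributes +2 750 078 mm⁴
  hole: d = 21.377 mm → contributes −5755.09 mm⁴
Total I = 3 674 940 mm⁴.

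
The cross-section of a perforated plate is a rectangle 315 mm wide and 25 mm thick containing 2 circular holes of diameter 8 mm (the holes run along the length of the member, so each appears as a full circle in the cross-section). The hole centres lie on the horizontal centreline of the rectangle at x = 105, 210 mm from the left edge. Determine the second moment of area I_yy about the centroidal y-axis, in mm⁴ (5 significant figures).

I_yy ≈ 6.4839 × 10⁷ mm⁴

Break the section into simple shapes (no overlaps), measuring from the bottom-left corner of the bounding box.
Plate: 315 × 25, A = 7 875 mm², x = 157.5 mm, Ī = 65 116 406 mm⁴.
Hole 1 (subtracted): ⌀8, A = 50.26548 mm², x = 105 mm, Ī = 201.0619 mm⁴.
Hole 2 (subtracted): ⌀8, A = 50.26548 mm², x = 210 mm, Ī = 201.0619 mm⁴.
By symmetry the centroid is at mid-width, x̄ = 157.5 mm.
Transfer each piece to the centroidal y-axis using Ī + A·d² with d = x − 157.5:
  plate: d = 0 mm → contributes +65 116 406 mm⁴
  hole 1: d = -52.5 mm → contributes −138745.3 mm⁴
  hole 2: d = 52.5 mm → contributes −138745.3 mm⁴
Total I = 64 838 916 mm⁴.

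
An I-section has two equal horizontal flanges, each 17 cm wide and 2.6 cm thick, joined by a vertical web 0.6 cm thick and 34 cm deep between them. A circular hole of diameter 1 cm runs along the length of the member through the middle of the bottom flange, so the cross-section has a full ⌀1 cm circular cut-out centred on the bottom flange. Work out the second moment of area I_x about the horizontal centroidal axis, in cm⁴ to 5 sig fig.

Break the section into simple shapes (no overlaps), measuring from the bottom-left corner of the bounding box.
Bottom flange: 17 × 2.6, A = 44.2 cm², y = 1.3 cm, Ī = 24.89933 cm⁴.
Web: 0.6 × 34, A = 20.4 cm², y = 19.6 cm, Ī = 1965.2 cm⁴.
Top flange: 17 × 2.6, A = 44.2 cm², y = 37.9 cm, Ī = 24.89933 cm⁴.
Hole (subtracted): ⌀1, A = 0.7853982 cm², y = 1.3 cm, Ī = 0.04908739 cm⁴.
Centroid: ȳ = ΣA·y / ΣA = 19.73306 cm.
Transfer each piece to the horizontal centroidal axis using Ī + A·d² with d = y − 19.73306:
  bottom flange: d = -18.43306 cm → contributes +15043.08 cm⁴
  web: d = -0.1330634 cm → contributes +1965.561 cm⁴
  top flange: d = 18.16694 cm → contributes +14612.56 cm⁴
  hole: d = -18.43306 cm → contributes −266.91 cm⁴
Total I = 31354.29 cm⁴.

I_x ≈ 3.1354 × 10⁴ cm⁴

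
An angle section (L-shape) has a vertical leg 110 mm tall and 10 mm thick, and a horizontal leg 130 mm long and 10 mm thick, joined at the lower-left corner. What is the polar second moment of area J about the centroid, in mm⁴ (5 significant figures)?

Treat the section as a set of non-overlapping primitives; coordinates are from the bounding-box lower-left.
Vertical leg: 10 × 110, A = 1 100 mm², y = 55 mm, Ī = 1 109 167 mm⁴.
Horizontal leg (remainder): 120 × 10, A = 1 200 mm², y = 5 mm, Ī = 10 000 mm⁴.
Centroid: ȳ = ΣA·y / ΣA = 28.91304 mm.
Transfer each piece to the centroidal x-axis using Ī + A·d² with d = y − 28.91304:
  vertical leg: d = 26.08696 mm → contributes +1 857 749 mm⁴
  horizontal leg (remainder): d = -23.91304 mm → contributes +696200.4 mm⁴
Total I = 2 553 949 mm⁴.
For the y-axis: x̄ = 38.91304 mm.
Repeating about the centroidal y-axis gives I_y = 3 873 949 mm⁴.
Polar second moment: J = I_x + I_y = 6 427 899 mm⁴.

J ≈ 6.4279 × 10⁶ mm⁴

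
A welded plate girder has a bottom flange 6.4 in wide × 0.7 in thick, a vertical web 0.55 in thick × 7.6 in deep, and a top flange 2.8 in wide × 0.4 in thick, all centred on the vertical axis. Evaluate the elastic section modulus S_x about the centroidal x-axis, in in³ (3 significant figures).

S_x ≈ 16.8 in³

Break the section into simple shapes (no overlaps), measuring from the bottom-left corner of the bounding box.
Bottom plate: 6.4 × 0.7, A = 4.48 in², y = 0.35 in, Ī = 0.18293 in⁴.
Web plate: 0.55 × 7.6, A = 4.18 in², y = 4.5 in, Ī = 20.12 in⁴.
Top plate: 2.8 × 0.4, A = 1.12 in², y = 8.5 in, Ī = 0.014933 in⁴.
Centroid: ȳ = ΣA·y / ΣA = 3.0571 in.
Transfer each piece to the centroidal x-axis using Ī + A·d² with d = y − 3.0571:
  bottom plate: d = -2.7071 in → contributes +33.013 in⁴
  web plate: d = 1.4429 in → contributes +28.823 in⁴
  top plate: d = 5.4429 in → contributes +33.196 in⁴
Total I = 95.032 in⁴.
Extreme fibre distance c = 5.6429 in; S = I/c = 16.841 in³.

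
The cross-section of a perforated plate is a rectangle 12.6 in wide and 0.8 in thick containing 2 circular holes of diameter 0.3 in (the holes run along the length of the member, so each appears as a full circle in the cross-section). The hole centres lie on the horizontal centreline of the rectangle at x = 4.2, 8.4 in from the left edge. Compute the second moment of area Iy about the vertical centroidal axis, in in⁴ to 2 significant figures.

Iy ≈ 130 in⁴

Decompose the section into non-overlapping parts with the origin at the bottom-left of its bounding rectangle.
Plate: 12.6 × 0.8, A = 10.08 in², x = 6.3 in, Ī = 133.4 in⁴.
Hole 1 (subtracted): ⌀0.3, A = 0.07069 in², x = 4.2 in, Ī = 0.0003976 in⁴.
Hole 2 (subtracted): ⌀0.3, A = 0.07069 in², x = 8.4 in, Ī = 0.0003976 in⁴.
By symmetry the centroid is at mid-width, x̄ = 6.3 in.
Transfer each piece to the vertical centroidal axis using Ī + A·d² with d = x − 6.3:
  plate: d = 0 in → contributes +133.4 in⁴
  hole 1: d = -2.1 in → contributes −0.3121 in⁴
  hole 2: d = 2.1 in → contributes −0.3121 in⁴
Total I = 132.7 in⁴.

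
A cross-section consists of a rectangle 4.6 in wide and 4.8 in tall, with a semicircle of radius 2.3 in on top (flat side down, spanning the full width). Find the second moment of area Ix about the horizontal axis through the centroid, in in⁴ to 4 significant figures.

Split into non-overlapping primitives; take the origin at the lower-left of the bounding box.
Rectangular body: 4.6 × 4.8, A = 22.08 in², y = 2.4 in, Ī = 42.3936 in⁴.
Semicircular cap: semicircle r = 2.3, A = 8.30951 in², y = 5.77615 in, Ī = 3.07145 in⁴.
Centroid: ȳ = ΣA·y / ΣA = 3.32315 in.
Transfer each piece to the horizontal axis through the centroid using Ī + A·d² with d = y − 3.32315:
  rectangular body: d = -0.923153 in → contributes +61.2104 in⁴
  semicircular cap: d = 2.453 in → contributes +53.0714 in⁴
Total I = 114.282 in⁴.

Ix ≈ 114.3 in⁴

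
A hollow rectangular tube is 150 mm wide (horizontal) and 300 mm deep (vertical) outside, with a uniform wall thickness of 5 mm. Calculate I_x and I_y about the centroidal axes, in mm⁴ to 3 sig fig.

I_x ≈ 5.30 × 10⁷ mm⁴, I_y ≈ 1.81 × 10⁷ mm⁴

Break the section into simple shapes (no overlaps), measuring from the bottom-left corner of the bounding box.
Outer rectangle: 150 × 300, A = 45 000 mm², y = 150 mm, Ī = 337 500 000 mm⁴.
Inner void (subtracted): 140 × 290, A = 40 600 mm², y = 150 mm, Ī = 284 538 333 mm⁴.
By symmetry the centroid is at mid-height, ȳ = 150 mm.
All pieces are centred on the centroidal x-axis, so I = ΣĪ (holes subtracted) = 52 961 667 mm⁴.
Repeating about the centroidal y-axis gives I_y = 18 061 667 mm⁴.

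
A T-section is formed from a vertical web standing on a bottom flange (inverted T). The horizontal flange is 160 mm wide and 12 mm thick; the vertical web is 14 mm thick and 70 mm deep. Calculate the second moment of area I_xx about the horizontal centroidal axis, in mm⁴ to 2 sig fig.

Break the section into simple shapes (no overlaps), measuring from the bottom-left corner of the bounding box.
Flange: 160 × 12, A = 1 920 mm², y = 6 mm, Ī = 23 040 mm⁴.
Web: 14 × 70, A = 980 mm², y = 47 mm, Ī = 400 167 mm⁴.
Centroid: ȳ = ΣA·y / ΣA = 19.86 mm.
Transfer each piece to the horizontal centroidal axis using Ī + A·d² with d = y − 19.86:
  flange: d = -13.86 mm → contributes +391 614 mm⁴
  web: d = 27.14 mm → contributes +1 122 271 mm⁴
Total I = 1 513 886 mm⁴.

I_xx ≈ 1.5 × 10⁶ mm⁴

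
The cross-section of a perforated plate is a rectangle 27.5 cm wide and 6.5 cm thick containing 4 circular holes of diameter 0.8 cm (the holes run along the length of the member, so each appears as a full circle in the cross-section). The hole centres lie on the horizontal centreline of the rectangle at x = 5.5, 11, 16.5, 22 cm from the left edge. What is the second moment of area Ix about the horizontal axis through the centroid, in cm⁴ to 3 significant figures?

Treat the section as a set of non-overlapping primitives; coordinates are from the bounding-box lower-left.
Plate: 27.5 × 6.5, A = 178.75 cm², y = 3.25 cm, Ī = 629.35 cm⁴.
Hole 1 (subtracted): ⌀0.8, A = 0.50265 cm², y = 3.25 cm, Ī = 0.020106 cm⁴.
Hole 2 (subtracted): ⌀0.8, A = 0.50265 cm², y = 3.25 cm, Ī = 0.020106 cm⁴.
Hole 3 (subtracted): ⌀0.8, A = 0.50265 cm², y = 3.25 cm, Ī = 0.020106 cm⁴.
Hole 4 (subtracted): ⌀0.8, A = 0.50265 cm², y = 3.25 cm, Ī = 0.020106 cm⁴.
By symmetry the centroid is at mid-height, ȳ = 3.25 cm.
All pieces are centred on the horizontal axis through the centroid, so I = ΣĪ (holes subtracted) = 629.27 cm⁴.

Ix ≈ 629 cm⁴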